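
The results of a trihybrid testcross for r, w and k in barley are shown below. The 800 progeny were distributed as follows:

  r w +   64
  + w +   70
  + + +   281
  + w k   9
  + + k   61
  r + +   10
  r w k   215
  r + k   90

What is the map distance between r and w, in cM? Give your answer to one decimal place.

The two most frequent reciprocal classes, + + + and r w k, are the parental types, so the F1 was + + + / r w k.
The two rarest classes, r + + and + w k, are the double crossovers. Comparing them with the parentals, only the r allele has switched, so r is the middle locus and the order is k – r – w.
Crossovers in the r–w interval produce the single-crossover classes + w + and r + k (70 + 90 = 160) plus the double crossovers (19).
RF(r–w) = (160 + 19) / 800 = 179/800 = 0.2238 → 22.4 cM.

22.4 cM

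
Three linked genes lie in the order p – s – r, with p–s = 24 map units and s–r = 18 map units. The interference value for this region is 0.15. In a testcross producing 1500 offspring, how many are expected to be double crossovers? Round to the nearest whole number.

Map distances give recombination frequencies of 0.240 and 0.180 for the two intervals.
With interference 0.15 (so coincidence = 0.85), expected double-crossover frequency = 0.240 × 0.180 × 0.85 = 0.03672.
Expected number = 0.03672 × 1500 = 55.08 ≈ 55.

55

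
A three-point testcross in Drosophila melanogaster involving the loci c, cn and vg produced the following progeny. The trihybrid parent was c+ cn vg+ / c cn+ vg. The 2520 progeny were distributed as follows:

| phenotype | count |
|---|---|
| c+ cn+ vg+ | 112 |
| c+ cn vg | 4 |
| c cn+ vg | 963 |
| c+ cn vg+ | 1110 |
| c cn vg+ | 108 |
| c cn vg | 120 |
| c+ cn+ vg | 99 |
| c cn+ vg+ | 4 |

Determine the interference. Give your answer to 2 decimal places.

0.61

The two rarest classes, c+ cn vg and c cn+ vg+, are the double crossovers. Comparing them with the parentals, only the vg allele has switched, so vg is the middle locus and the order is c – vg – cn.
c–vg: (207 + 8)/2520 = 0.0853; vg–cn: (232 + 8)/2520 = 0.0952.
Expected DCO frequency = 0.0853 × 0.0952 ≈ 0.00812; observed = 8/2520 ≈ 0.00317.
Coefficient of coincidence = 0.00317/0.00812 ≈ 0.39; interference = 1 − 0.39 = 0.61.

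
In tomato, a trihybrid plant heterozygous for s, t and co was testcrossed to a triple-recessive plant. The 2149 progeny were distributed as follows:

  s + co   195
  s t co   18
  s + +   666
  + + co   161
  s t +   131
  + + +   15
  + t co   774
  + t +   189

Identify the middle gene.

The two most frequent reciprocal classes, + t co and s + +, are the parental types, so the F1 was + t co / s + +.
The two rarest classes, s t co and + + +, are the double crossovers. Comparing them with the parentals, only the s allele has switched, so s is the middle locus and the order is t – s – co.

s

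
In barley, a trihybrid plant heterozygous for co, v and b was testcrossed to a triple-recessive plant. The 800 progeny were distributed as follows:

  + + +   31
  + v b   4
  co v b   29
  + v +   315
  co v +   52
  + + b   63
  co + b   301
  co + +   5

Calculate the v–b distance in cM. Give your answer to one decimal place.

The two most frequent reciprocal classes, + v + and co + b, are the parental types, so the F1 was + v + / co + b.
The two rarest classes, + v b and co + +, are the double crossovers. Comparing them with the parentals, only the b allele has switched, so b is the middle locus and the order is v – b – co.
Crossovers in the v–b interval produce the single-crossover classes + + + and co v b (31 + 29 = 60) plus the double crossovers (9).
RF(v–b) = (60 + 9) / 800 = 69/800 = 0.0862 → 8.6 cM.

8.6 cM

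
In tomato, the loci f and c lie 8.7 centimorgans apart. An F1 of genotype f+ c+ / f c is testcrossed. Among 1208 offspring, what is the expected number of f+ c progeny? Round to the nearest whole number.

A map distance of 8.7 centimorgans corresponds to a recombination frequency of 0.087.
The F1 is f+ c+ / f c, so f+ c is a recombinant gamete class with expected frequency r/2 = 0.087/2 = 0.0435.
Expected number = 0.0435 × 1208 = 52.55 ≈ 53.

53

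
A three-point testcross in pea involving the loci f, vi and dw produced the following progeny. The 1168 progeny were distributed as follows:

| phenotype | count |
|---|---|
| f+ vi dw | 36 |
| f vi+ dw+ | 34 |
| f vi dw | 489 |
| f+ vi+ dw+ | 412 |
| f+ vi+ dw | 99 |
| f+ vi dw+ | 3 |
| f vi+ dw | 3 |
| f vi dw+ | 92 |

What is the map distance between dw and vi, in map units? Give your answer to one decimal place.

The two most frequent reciprocal classes, f vi dw and f+ vi+ dw+, are the parental types, so the F1 was f vi dw / f+ vi+ dw+.
The two rarest classes, f vi+ dw and f+ vi dw+, are the double crossovers. Comparing them with the parentals, only the vi allele has switched, so vi is the middle locus and the order is f – vi – dw.
Crossovers in the vi–dw interval produce the single-crossover classes f vi dw+ and f+ vi+ dw (92 + 99 = 191) plus the double crossovers (6).
RF(vi–dw) = (191 + 6) / 1168 = 197/1168 = 0.1687 → 16.9 map units.

16.9 map units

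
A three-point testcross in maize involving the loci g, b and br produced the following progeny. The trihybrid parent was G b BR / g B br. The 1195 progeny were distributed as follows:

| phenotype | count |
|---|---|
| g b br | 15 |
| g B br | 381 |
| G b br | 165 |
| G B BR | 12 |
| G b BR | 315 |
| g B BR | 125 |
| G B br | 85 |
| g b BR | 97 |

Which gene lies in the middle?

The two rarest classes, G B BR and g b br, are the double crossovers. Comparing them with the parentals, only the b allele has switched, so b is the middle locus and the order is br – b – g.

b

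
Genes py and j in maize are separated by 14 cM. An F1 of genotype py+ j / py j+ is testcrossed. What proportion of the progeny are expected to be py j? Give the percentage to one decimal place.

A map distance of 14 cM corresponds to a recombination frequency of 0.140.
The F1 is py+ j / py j+, so py j is a recombinant gamete class with expected frequency r/2 = 0.140/2 = 0.0700.
That is 0.0700 = 7.0% of the progeny.

7.0%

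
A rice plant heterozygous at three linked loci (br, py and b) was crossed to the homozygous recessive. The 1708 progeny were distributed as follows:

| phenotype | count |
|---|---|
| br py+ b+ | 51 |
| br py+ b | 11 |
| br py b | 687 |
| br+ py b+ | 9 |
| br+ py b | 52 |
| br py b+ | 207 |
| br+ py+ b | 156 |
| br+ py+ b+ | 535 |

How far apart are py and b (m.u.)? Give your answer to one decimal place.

The two most frequent reciprocal classes, br+ py+ b+ and br py b, are the parental types, so the F1 was br+ py+ b+ / br py b.
The two rarest classes, br+ py b+ and br py+ b, are the double crossovers. Comparing them with the parentals, only the py allele has switched, so py is the middle locus and the order is b – py – br.
Crossovers in the b–py interval produce the single-crossover classes br+ py+ b and br py b+ (156 + 207 = 363) plus the double crossovers (20).
RF(b–py) = (363 + 20) / 1708 = 383/1708 = 0.2242 → 22.4 m.u.

22.4 m.u.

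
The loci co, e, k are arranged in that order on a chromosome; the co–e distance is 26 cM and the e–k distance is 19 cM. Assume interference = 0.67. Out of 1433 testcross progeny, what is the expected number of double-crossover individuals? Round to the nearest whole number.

23

Map distances give recombination frequencies of 0.260 and 0.190 for the two intervals.
With interference 0.67 (so coincidence = 0.33), expected double-crossover frequency = 0.260 × 0.190 × 0.33 = 0.01630.
Expected number = 0.01630 × 1433 = 23.36 ≈ 23.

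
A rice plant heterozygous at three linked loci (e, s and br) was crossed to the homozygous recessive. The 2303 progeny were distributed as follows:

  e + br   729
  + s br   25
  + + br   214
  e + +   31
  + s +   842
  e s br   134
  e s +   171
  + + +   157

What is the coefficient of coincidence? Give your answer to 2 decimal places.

0.84

The two most frequent reciprocal classes, + s + and e + br, are the parental types, so the F1 was + s + / e + br.
The two rarest classes, + s br and e + +, are the double crossovers. Comparing them with the parentals, only the br allele has switched, so br is the middle locus and the order is e – br – s.
e–br: (385 + 56)/2303 = 0.1915; br–s: (291 + 56)/2303 = 0.1507.
Expected DCO frequency = 0.1915 × 0.1507 ≈ 0.02886; observed = 56/2303 ≈ 0.02432.
Coefficient of coincidence = 0.02432/0.02886 ≈ 0.84.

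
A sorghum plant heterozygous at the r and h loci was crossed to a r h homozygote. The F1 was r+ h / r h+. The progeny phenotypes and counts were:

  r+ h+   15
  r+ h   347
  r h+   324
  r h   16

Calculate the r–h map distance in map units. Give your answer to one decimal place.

4.4 map units

The recombinant classes are r+ h+ and r h: 15 + 16 = 31.
Recombination frequency = 31/702 = 0.0442 ≈ 4.4%, i.e. 4.4 map units.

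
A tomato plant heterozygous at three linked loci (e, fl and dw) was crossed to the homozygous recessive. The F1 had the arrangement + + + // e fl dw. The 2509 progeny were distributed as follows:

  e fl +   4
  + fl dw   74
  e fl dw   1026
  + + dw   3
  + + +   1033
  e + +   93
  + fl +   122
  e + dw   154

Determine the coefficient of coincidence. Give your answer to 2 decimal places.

The two rarest classes, + + dw and e fl +, are the double crossovers. Comparing them with the parentals, only the dw allele has switched, so dw is the middle locus and the order is e – dw – fl.
e–dw: (167 + 7)/2509 = 0.0694; dw–fl: (276 + 7)/2509 = 0.1128.
Expected DCO frequency = 0.0694 × 0.1128 ≈ 0.00783; observed = 7/2509 ≈ 0.00279.
Coefficient of coincidence = 0.00279/0.00783 ≈ 0.36.

0.36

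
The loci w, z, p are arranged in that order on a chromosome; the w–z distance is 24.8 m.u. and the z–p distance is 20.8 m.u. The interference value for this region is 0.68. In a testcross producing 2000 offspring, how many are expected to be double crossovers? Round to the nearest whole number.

Map distances give recombination frequencies of 0.248 and 0.208 for the two intervals.
With interference 0.68 (so coincidence = 0.32), expected double-crossover frequency = 0.248 × 0.208 × 0.32 = 0.01651.
Expected number = 0.01651 × 2000 = 33.01 ≈ 33.

33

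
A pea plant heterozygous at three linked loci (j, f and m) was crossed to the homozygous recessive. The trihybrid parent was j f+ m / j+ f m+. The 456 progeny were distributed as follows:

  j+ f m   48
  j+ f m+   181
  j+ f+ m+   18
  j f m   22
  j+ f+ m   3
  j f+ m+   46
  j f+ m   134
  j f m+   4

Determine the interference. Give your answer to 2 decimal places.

0.33

The two rarest classes, j+ f+ m and j f m+, are the double crossovers. Comparing them with the parentals, only the j allele has switched, so j is the middle locus and the order is f – j – m.
f–j: (40 + 7)/456 = 0.1031; j–m: (94 + 7)/456 = 0.2215.
Expected DCO frequency = 0.1031 × 0.2215 ≈ 0.02284; observed = 7/456 ≈ 0.01535.
Coefficient of coincidence = 0.01535/0.02284 ≈ 0.67; interference = 1 − 0.67 = 0.33.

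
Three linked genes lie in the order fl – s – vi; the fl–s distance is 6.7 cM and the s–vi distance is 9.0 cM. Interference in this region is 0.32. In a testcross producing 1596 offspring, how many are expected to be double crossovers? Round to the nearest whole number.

Map distances give recombination frequencies of 0.067 and 0.090 for the two intervals.
With interference 0.32 (so coincidence = 0.68), expected double-crossover frequency = 0.067 × 0.090 × 0.68 = 0.00410.
Expected number = 0.00410 × 1596 = 6.54 ≈ 7.

7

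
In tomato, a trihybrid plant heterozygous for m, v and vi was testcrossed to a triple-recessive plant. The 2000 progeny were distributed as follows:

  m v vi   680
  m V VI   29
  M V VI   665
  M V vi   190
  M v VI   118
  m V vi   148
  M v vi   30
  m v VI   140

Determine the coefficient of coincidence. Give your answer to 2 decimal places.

The two most frequent reciprocal classes, m v vi and M V VI, are the parental types, so the F1 was m v vi / M V VI.
The two rarest classes, M v vi and m V VI, are the double crossovers. Comparing them with the parentals, only the m allele has switched, so m is the middle locus and the order is vi – m – v.
vi–m: (330 + 59)/2000 = 0.1945; m–v: (266 + 59)/2000 = 0.1625.
Expected DCO frequency = 0.1945 × 0.1625 ≈ 0.03161; observed = 59/2000 ≈ 0.02950.
Coefficient of coincidence = 0.02950/0.03161 ≈ 0.93.

0.93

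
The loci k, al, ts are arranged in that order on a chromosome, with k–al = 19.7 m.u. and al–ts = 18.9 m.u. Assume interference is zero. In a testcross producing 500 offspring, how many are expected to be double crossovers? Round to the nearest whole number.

Map distances give recombination frequencies of 0.197 and 0.189 for the two intervals.
With no interference, expected double-crossover frequency = 0.197 × 0.189 = 0.03723.
Expected number = 0.03723 × 500 = 18.62 ≈ 19.

19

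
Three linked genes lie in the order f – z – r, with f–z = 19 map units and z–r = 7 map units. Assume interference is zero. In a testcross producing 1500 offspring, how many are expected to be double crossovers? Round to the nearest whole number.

20

Map distances give recombination frequencies of 0.190 and 0.070 for the two intervals.
With no interference, expected double-crossover frequency = 0.190 × 0.070 = 0.01330.
Expected number = 0.01330 × 1500 = 19.95 ≈ 20.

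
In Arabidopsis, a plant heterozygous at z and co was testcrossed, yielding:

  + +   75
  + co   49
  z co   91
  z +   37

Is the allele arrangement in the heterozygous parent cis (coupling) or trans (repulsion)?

cis

The two most frequent classes are + + (75) and z co (91); these are the parental (non-recombinant) types.
So the F1 carried + + on one chromosome and z co on the other — the recessive alleles are on the same chromosome (cis / coupling).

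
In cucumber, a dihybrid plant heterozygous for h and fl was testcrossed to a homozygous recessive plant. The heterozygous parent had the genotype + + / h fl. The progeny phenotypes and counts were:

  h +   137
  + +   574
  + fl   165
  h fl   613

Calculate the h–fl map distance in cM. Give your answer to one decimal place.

20.3 cM

The recombinant classes are + fl and h +: 165 + 137 = 302.
Recombination frequency = 302/1489 = 0.2028 ≈ 20.3%, i.e. 20.3 cM.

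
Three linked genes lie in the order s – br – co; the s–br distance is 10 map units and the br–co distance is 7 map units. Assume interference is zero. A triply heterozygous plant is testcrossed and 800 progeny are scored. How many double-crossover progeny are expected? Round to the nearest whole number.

Map distances give recombination frequencies of 0.100 and 0.070 for the two intervals.
With no interference, expected double-crossover frequency = 0.100 × 0.070 = 0.00700.
Expected number = 0.00700 × 800 = 5.60 ≈ 6.

6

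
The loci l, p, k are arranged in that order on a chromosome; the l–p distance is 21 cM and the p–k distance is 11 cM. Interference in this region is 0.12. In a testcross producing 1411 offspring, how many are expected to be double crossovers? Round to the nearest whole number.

Map distances give recombination frequencies of 0.210 and 0.110 for the two intervals.
With interference 0.12 (so coincidence = 0.88), expected double-crossover frequency = 0.210 × 0.110 × 0.88 = 0.02033.
Expected number = 0.02033 × 1411 = 28.68 ≈ 29.

29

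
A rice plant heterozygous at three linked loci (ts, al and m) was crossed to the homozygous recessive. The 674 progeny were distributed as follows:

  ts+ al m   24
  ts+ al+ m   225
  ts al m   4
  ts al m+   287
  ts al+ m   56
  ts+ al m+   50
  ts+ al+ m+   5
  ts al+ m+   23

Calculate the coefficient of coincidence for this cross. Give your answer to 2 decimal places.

The two most frequent reciprocal classes, ts+ al+ m and ts al m+, are the parental types, so the F1 was ts+ al+ m / ts al m+.
The two rarest classes, ts+ al+ m+ and ts al m, are the double crossovers. Comparing them with the parentals, only the m allele has switched, so m is the middle locus and the order is al – m – ts.
al–m: (47 + 9)/674 = 0.0831; m–ts: (106 + 9)/674 = 0.1706.
Expected DCO frequency = 0.0831 × 0.1706 ≈ 0.01418; observed = 9/674 ≈ 0.01335.
Coefficient of coincidence = 0.01335/0.01418 ≈ 0.94.

0.94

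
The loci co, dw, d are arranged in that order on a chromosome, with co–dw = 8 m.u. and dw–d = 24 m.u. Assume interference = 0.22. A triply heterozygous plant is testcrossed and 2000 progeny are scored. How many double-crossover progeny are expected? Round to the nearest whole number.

Map distances give recombination frequencies of 0.080 and 0.240 for the two intervals.
With interference 0.22 (so coincidence = 0.78), expected double-crossover frequency = 0.080 × 0.240 × 0.78 = 0.01498.
Expected number = 0.01498 × 2000 = 29.95 ≈ 30.

30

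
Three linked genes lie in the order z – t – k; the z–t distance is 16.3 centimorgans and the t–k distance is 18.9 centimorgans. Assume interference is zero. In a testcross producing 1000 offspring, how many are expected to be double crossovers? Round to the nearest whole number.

31

Map distances give recombination frequencies of 0.163 and 0.189 for the two intervals.
With no interference, expected double-crossover frequency = 0.163 × 0.189 = 0.03081.
Expected number = 0.03081 × 1000 = 30.81 ≈ 31.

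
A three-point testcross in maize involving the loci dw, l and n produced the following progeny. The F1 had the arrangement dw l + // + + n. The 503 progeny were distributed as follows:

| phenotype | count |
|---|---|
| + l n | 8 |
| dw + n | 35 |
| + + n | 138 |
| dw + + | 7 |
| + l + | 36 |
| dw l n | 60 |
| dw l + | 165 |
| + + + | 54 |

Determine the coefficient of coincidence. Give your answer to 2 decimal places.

0.68

The two rarest classes, dw + + and + l n, are the double crossovers. Comparing them with the parentals, only the l allele has switched, so l is the middle locus and the order is n – l – dw.
n–l: (114 + 15)/503 = 0.2565; l–dw: (71 + 15)/503 = 0.1710.
Expected DCO frequency = 0.2565 × 0.1710 ≈ 0.04386; observed = 15/503 ≈ 0.02982.
Coefficient of coincidence = 0.02982/0.04386 ≈ 0.68.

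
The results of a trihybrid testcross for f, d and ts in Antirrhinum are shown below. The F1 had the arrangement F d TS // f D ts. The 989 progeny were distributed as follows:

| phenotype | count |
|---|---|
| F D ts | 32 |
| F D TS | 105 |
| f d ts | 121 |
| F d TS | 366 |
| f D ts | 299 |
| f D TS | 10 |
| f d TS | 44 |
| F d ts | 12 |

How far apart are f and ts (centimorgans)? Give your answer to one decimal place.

9.9 centimorgans

The two rarest classes, F d ts and f D TS, are the double crossovers. Comparing them with the parentals, only the ts allele has switched, so ts is the middle locus and the order is d – ts – f.
Crossovers in the ts–f interval produce the single-crossover classes f d TS and F D ts (44 + 32 = 76) plus the double crossovers (22).
RF(ts–f) = (76 + 22) / 989 = 98/989 = 0.0991 → 9.9 centimorgans.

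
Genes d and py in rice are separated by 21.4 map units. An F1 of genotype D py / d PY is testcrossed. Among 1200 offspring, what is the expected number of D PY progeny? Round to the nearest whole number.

A map distance of 21.4 map units corresponds to a recombination frequency of 0.214.
The F1 is D py / d PY, so D PY is a recombinant gamete class with expected frequency r/2 = 0.214/2 = 0.1070.
Expected number = 0.1070 × 1200 = 128.40 ≈ 128.

128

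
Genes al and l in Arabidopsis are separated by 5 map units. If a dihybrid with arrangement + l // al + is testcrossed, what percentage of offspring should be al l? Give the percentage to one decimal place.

2.5%

A map distance of 5 map units corresponds to a recombination frequency of 0.050.
The F1 is + l / al +, so al l is a recombinant gamete class with expected frequency r/2 = 0.050/2 = 0.0250.
That is 0.0250 = 2.5% of the progeny.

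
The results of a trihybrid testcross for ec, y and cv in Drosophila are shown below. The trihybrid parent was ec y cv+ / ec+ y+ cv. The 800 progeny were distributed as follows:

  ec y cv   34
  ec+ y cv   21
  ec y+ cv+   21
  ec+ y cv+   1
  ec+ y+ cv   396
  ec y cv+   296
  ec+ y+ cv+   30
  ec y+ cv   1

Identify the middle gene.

The two rarest classes, ec+ y cv+ and ec y+ cv, are the double crossovers. Comparing them with the parentals, only the ec allele has switched, so ec is the middle locus and the order is y – ec – cv.

ec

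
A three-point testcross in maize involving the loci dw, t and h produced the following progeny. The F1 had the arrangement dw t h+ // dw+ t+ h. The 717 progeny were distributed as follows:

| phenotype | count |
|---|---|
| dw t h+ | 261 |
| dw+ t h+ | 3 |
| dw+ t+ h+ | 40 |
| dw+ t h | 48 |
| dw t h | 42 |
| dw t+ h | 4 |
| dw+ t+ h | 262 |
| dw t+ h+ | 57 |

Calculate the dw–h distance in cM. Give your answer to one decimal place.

The two rarest classes, dw+ t h+ and dw t+ h, are the double crossovers. Comparing them with the parentals, only the dw allele has switched, so dw is the middle locus and the order is h – dw – t.
Crossovers in the h–dw interval produce the single-crossover classes dw t h and dw+ t+ h+ (42 + 40 = 82) plus the double crossovers (7).
RF(h–dw) = (82 + 7) / 717 = 89/717 = 0.1241 → 12.4 cM.

12.4 cM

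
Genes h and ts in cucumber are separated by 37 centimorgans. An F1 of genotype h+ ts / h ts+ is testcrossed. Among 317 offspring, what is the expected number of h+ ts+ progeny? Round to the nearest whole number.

A map distance of 37 centimorgans corresponds to a recombination frequency of 0.370.
The F1 is h+ ts / h ts+, so h+ ts+ is a recombinant gamete class with expected frequency r/2 = 0.370/2 = 0.1850.
Expected number = 0.1850 × 317 = 58.64 ≈ 59.

59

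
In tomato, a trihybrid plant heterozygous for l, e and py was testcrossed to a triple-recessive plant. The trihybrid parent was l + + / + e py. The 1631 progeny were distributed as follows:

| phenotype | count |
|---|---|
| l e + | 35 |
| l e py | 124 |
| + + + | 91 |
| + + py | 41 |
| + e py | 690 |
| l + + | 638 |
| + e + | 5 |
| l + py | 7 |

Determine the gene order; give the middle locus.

py

The two rarest classes, l + py and + e +, are the double crossovers. Comparing them with the parentals, only the py allele has switched, so py is the middle locus and the order is e – py – l.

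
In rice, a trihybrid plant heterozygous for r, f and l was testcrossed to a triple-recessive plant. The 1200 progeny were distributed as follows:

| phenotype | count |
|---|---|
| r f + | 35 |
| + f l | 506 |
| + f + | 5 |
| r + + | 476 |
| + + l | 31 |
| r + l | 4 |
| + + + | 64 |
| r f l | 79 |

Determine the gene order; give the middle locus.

l

The two most frequent reciprocal classes, r + + and + f l, are the parental types, so the F1 was r + + / + f l.
The two rarest classes, r + l and + f +, are the double crossovers. Comparing them with the parentals, only the l allele has switched, so l is the middle locus and the order is r – l – f.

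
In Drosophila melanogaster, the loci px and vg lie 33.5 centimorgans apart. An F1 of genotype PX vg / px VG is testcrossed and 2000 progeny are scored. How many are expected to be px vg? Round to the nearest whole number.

A map distance of 33.5 centimorgans corresponds to a recombination frequency of 0.335.
The F1 is PX vg / px VG, so px vg is a recombinant gamete class with expected frequency r/2 = 0.335/2 = 0.1675.
Expected number = 0.1675 × 2000 = 335.00 ≈ 335.

335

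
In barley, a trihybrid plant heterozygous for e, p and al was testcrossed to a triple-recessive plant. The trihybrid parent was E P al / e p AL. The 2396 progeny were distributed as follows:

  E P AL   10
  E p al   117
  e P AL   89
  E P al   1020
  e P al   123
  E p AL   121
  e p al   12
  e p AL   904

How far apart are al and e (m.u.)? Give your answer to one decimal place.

11.1 m.u.

The two rarest classes, E P AL and e p al, are the double crossovers. Comparing them with the parentals, only the al allele has switched, so al is the middle locus and the order is p – al – e.
Crossovers in the al–e interval produce the single-crossover classes e P al and E p AL (123 + 121 = 244) plus the double crossovers (22).
RF(al–e) = (244 + 22) / 2396 = 266/2396 = 0.1110 → 11.1 m.u.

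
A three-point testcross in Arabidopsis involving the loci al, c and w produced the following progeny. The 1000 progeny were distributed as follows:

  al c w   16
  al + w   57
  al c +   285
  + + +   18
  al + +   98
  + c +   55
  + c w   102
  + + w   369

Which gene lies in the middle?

The two most frequent reciprocal classes, al c + and + + w, are the parental types, so the F1 was al c + / + + w.
The two rarest classes, al c w and + + +, are the double crossovers. Comparing them with the parentals, only the w allele has switched, so w is the middle locus and the order is c – w – al.

w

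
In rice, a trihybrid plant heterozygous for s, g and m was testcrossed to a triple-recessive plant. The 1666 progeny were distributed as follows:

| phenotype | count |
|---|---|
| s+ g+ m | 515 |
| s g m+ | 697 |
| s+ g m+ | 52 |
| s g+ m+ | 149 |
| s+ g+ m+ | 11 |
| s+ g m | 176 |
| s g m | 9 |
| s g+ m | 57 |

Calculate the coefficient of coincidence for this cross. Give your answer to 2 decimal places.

0.75

The two most frequent reciprocal classes, s+ g+ m and s g m+, are the parental types, so the F1 was s+ g+ m / s g m+.
The two rarest classes, s+ g+ m+ and s g m, are the double crossovers. Comparing them with the parentals, only the m allele has switched, so m is the middle locus and the order is s – m – g.
s–m: (109 + 20)/1666 = 0.0774; m–g: (325 + 20)/1666 = 0.2071.
Expected DCO frequency = 0.0774 × 0.2071 ≈ 0.01603; observed = 20/1666 ≈ 0.01200.
Coefficient of coincidence = 0.01200/0.01603 ≈ 0.75.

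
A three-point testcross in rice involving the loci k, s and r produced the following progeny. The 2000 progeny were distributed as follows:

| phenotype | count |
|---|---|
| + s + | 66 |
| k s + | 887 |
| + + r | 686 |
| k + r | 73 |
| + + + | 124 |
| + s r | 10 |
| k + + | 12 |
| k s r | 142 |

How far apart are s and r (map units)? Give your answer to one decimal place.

14.4 map units

The two most frequent reciprocal classes, k s + and + + r, are the parental types, so the F1 was k s + / + + r.
The two rarest classes, k + + and + s r, are the double crossovers. Comparing them with the parentals, only the s allele has switched, so s is the middle locus and the order is r – s – k.
Crossovers in the r–s interval produce the single-crossover classes k s r and + + + (142 + 124 = 266) plus the double crossovers (22).
RF(r–s) = (266 + 22) / 2000 = 288/2000 = 0.1440 → 14.4 map units.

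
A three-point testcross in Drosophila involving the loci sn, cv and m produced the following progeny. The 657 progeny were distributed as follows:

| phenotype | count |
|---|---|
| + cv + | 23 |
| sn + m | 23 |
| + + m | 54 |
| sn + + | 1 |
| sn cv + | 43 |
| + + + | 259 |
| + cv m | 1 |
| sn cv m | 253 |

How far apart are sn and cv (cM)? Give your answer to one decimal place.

The two most frequent reciprocal classes, + + + and sn cv m, are the parental types, so the F1 was + + + / sn cv m.
The two rarest classes, sn + + and + cv m, are the double crossovers. Comparing them with the parentals, only the sn allele has switched, so sn is the middle locus and the order is m – sn – cv.
Crossovers in the sn–cv interval produce the single-crossover classes + cv + and sn + m (23 + 23 = 46) plus the double crossovers (2).
RF(sn–cv) = (46 + 2) / 657 = 48/657 = 0.0731 → 7.3 cM.

7.3 cM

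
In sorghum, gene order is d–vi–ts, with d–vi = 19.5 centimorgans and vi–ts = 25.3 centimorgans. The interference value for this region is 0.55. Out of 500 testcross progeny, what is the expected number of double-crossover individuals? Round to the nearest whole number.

11

Map distances give recombination frequencies of 0.195 and 0.253 for the two intervals.
With interference 0.55 (so coincidence = 0.45), expected double-crossover frequency = 0.195 × 0.253 × 0.45 = 0.02220.
Expected number = 0.02220 × 500 = 11.10 ≈ 11.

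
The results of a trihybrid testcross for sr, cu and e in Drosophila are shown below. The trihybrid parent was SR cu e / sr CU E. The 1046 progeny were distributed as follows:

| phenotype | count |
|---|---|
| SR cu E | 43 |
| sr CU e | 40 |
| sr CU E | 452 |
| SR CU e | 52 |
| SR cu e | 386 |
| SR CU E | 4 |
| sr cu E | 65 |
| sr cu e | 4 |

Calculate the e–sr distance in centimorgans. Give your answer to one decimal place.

The two rarest classes, sr cu e and SR CU E, are the double crossovers. Comparing them with the parentals, only the sr allele has switched, so sr is the middle locus and the order is cu – sr – e.
Crossovers in the sr–e interval produce the single-crossover classes SR cu E and sr CU e (43 + 40 = 83) plus the double crossovers (8).
RF(sr–e) = (83 + 8) / 1046 = 91/1046 = 0.0870 → 8.7 centimorgans.

8.7 centimorgans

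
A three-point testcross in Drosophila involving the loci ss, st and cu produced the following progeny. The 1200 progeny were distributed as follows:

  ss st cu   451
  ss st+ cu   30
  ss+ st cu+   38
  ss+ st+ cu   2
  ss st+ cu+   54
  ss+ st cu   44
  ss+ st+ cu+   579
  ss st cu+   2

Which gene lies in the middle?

The two most frequent reciprocal classes, ss+ st+ cu+ and ss st cu, are the parental types, so the F1 was ss+ st+ cu+ / ss st cu.
The two rarest classes, ss+ st+ cu and ss st cu+, are the double crossovers. Comparing them with the parentals, only the cu allele has switched, so cu is the middle locus and the order is ss – cu – st.

cu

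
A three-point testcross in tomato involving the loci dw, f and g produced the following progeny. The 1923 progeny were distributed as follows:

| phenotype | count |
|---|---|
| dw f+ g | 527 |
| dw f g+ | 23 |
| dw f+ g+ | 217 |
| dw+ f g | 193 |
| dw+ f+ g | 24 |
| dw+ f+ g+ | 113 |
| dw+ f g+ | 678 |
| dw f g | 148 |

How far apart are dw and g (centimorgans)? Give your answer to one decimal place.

23.8 centimorgans

The two most frequent reciprocal classes, dw+ f g+ and dw f+ g, are the parental types, so the F1 was dw+ f g+ / dw f+ g.
The two rarest classes, dw f g+ and dw+ f+ g, are the double crossovers. Comparing them with the parentals, only the dw allele has switched, so dw is the middle locus and the order is g – dw – f.
Crossovers in the g–dw interval produce the single-crossover classes dw+ f g and dw f+ g+ (193 + 217 = 410) plus the double crossovers (47).
RF(g–dw) = (410 + 47) / 1923 = 457/1923 = 0.2376 → 23.8 centimorgans.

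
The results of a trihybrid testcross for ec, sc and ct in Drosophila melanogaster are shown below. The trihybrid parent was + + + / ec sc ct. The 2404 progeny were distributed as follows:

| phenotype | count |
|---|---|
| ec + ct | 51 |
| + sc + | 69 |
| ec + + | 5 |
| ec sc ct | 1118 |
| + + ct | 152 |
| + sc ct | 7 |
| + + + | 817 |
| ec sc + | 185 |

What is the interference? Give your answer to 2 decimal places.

0.37

The two rarest classes, ec + + and + sc ct, are the double crossovers. Comparing them with the parentals, only the ec allele has switched, so ec is the middle locus and the order is sc – ec – ct.
sc–ec: (120 + 12)/2404 = 0.0549; ec–ct: (337 + 12)/2404 = 0.1452.
Expected DCO frequency = 0.0549 × 0.1452 ≈ 0.00797; observed = 12/2404 ≈ 0.00499.
Coefficient of coincidence = 0.00499/0.00797 ≈ 0.63; interference = 1 − 0.63 = 0.37.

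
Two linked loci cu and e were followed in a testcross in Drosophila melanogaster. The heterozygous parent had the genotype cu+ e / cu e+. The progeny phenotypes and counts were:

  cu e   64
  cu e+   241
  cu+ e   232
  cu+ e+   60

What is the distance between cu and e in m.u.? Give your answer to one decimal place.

The recombinant classes are cu+ e+ and cu e: 60 + 64 = 124.
Recombination frequency = 124/597 = 0.2077 ≈ 20.8%, i.e. 20.8 m.u.

20.8 m.u.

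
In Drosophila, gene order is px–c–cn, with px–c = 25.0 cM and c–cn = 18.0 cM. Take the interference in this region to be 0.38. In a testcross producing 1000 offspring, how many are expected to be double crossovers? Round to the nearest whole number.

28

Map distances give recombination frequencies of 0.250 and 0.180 for the two intervals.
With interference 0.38 (so coincidence = 0.62), expected double-crossover frequency = 0.250 × 0.180 × 0.62 = 0.02790.
Expected number = 0.02790 × 1000 = 27.90 ≈ 28.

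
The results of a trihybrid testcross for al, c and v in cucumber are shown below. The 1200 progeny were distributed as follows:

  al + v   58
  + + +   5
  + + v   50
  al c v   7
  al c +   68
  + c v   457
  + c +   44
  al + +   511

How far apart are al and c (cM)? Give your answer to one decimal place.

The two most frequent reciprocal classes, al + + and + c v, are the parental types, so the F1 was al + + / + c v.
The two rarest classes, + + + and al c v, are the double crossovers. Comparing them with the parentals, only the al allele has switched, so al is the middle locus and the order is c – al – v.
Crossovers in the c–al interval produce the single-crossover classes al c + and + + v (68 + 50 = 118) plus the double crossovers (12).
RF(c–al) = (118 + 12) / 1200 = 130/1200 = 0.1083 → 10.8 cM.

10.8 cM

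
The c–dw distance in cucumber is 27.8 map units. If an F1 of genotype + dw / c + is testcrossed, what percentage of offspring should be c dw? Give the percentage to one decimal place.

A map distance of 27.8 map units corresponds to a recombination frequency of 0.278.
The F1 is + dw / c +, so c dw is a recombinant gamete class with expected frequency r/2 = 0.278/2 = 0.1390.
That is 0.1390 = 13.9% of the progeny.

13.9%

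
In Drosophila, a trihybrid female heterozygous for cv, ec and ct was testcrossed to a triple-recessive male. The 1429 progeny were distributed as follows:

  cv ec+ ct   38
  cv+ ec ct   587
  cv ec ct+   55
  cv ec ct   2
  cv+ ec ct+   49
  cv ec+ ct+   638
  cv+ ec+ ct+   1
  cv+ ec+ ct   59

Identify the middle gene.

The two most frequent reciprocal classes, cv ec+ ct+ and cv+ ec ct, are the parental types, so the F1 was cv ec+ ct+ / cv+ ec ct.
The two rarest classes, cv+ ec+ ct+ and cv ec ct, are the double crossovers. Comparing them with the parentals, only the cv allele has switched, so cv is the middle locus and the order is ec – cv – ct.

cv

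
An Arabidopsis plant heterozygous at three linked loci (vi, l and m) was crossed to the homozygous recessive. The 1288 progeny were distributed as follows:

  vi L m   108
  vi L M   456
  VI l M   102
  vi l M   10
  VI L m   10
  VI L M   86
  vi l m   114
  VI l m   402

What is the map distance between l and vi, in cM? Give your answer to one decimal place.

The two most frequent reciprocal classes, vi L M and VI l m, are the parental types, so the F1 was vi L M / VI l m.
The two rarest classes, vi l M and VI L m, are the double crossovers. Comparing them with the parentals, only the l allele has switched, so l is the middle locus and the order is m – l – vi.
Crossovers in the l–vi interval produce the single-crossover classes VI L M and vi l m (86 + 114 = 200) plus the double crossovers (20).
RF(l–vi) = (200 + 20) / 1288 = 220/1288 = 0.1708 → 17.1 cM.

17.1 cM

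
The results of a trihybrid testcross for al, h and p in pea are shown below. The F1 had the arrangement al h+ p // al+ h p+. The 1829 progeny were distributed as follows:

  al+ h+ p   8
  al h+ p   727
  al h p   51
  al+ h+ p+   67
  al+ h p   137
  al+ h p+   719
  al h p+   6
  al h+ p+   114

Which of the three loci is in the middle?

The two rarest classes, al+ h+ p and al h p+, are the double crossovers. Comparing them with the parentals, only the al allele has switched, so al is the middle locus and the order is p – al – h.

al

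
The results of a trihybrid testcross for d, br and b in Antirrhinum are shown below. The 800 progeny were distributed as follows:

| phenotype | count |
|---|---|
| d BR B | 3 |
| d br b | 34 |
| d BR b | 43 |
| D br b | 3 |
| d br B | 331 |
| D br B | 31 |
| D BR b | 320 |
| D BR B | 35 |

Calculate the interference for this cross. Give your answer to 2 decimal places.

The two most frequent reciprocal classes, d br B and D BR b, are the parental types, so the F1 was d br B / D BR b.
The two rarest classes, d BR B and D br b, are the double crossovers. Comparing them with the parentals, only the br allele has switched, so br is the middle locus and the order is d – br – b.
d–br: (74 + 6)/800 = 0.1000; br–b: (69 + 6)/800 = 0.0938.
Expected DCO frequency = 0.1000 × 0.0938 ≈ 0.00938; observed = 6/800 ≈ 0.00750.
Coefficient of coincidence = 0.00750/0.00938 ≈ 0.80; interference = 1 − 0.80 = 0.20.

0.20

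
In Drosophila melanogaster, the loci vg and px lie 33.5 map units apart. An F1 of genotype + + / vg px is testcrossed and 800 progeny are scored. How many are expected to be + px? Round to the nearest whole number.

134

A map distance of 33.5 map units corresponds to a recombination frequency of 0.335.
The F1 is + + / vg px, so + px is a recombinant gamete class with expected frequency r/2 = 0.335/2 = 0.1675.
Expected number = 0.1675 × 800 = 134.00 ≈ 134.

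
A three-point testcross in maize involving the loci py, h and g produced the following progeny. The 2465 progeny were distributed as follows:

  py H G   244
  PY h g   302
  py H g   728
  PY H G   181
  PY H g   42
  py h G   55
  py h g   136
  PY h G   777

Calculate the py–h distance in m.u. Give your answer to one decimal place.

16.8 m.u.

The two most frequent reciprocal classes, py H g and PY h G, are the parental types, so the F1 was py H g / PY h G.
The two rarest classes, PY H g and py h G, are the double crossovers. Comparing them with the parentals, only the py allele has switched, so py is the middle locus and the order is h – py – g.
Crossovers in the h–py interval produce the single-crossover classes py h g and PY H G (136 + 181 = 317) plus the double crossovers (97).
RF(h–py) = (317 + 97) / 2465 = 414/2465 = 0.1680 → 16.8 m.u.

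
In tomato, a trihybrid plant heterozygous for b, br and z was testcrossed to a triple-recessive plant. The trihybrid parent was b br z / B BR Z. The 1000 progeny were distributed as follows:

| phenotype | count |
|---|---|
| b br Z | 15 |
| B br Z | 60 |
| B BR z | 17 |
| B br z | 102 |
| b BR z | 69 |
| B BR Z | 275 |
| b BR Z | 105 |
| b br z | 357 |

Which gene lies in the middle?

The two rarest classes, b br Z and B BR z, are the double crossovers. Comparing them with the parentals, only the z allele has switched, so z is the middle locus and the order is b – z – br.

z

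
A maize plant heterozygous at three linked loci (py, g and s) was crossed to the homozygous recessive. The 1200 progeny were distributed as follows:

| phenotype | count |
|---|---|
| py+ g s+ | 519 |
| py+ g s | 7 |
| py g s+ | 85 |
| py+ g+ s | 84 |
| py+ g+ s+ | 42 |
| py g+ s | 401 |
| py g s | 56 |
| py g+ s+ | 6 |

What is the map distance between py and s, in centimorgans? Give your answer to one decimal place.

The two most frequent reciprocal classes, py g+ s and py+ g s+, are the parental types, so the F1 was py g+ s / py+ g s+.
The two rarest classes, py g+ s+ and py+ g s, are the double crossovers. Comparing them with the parentals, only the s allele has switched, so s is the middle locus and the order is py – s – g.
Crossovers in the py–s interval produce the single-crossover classes py+ g+ s and py g s+ (84 + 85 = 169) plus the double crossovers (13).
RF(py–s) = (169 + 13) / 1200 = 182/1200 = 0.1517 → 15.2 centimorgans.

15.2 centimorgans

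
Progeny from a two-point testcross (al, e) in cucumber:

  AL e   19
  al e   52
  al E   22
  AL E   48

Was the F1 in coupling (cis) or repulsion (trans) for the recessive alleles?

cis

The two most frequent classes are AL E (48) and al e (52); these are the parental (non-recombinant) types.
So the F1 carried AL E on one chromosome and al e on the other — the recessive alleles are on the same chromosome (cis / coupling).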